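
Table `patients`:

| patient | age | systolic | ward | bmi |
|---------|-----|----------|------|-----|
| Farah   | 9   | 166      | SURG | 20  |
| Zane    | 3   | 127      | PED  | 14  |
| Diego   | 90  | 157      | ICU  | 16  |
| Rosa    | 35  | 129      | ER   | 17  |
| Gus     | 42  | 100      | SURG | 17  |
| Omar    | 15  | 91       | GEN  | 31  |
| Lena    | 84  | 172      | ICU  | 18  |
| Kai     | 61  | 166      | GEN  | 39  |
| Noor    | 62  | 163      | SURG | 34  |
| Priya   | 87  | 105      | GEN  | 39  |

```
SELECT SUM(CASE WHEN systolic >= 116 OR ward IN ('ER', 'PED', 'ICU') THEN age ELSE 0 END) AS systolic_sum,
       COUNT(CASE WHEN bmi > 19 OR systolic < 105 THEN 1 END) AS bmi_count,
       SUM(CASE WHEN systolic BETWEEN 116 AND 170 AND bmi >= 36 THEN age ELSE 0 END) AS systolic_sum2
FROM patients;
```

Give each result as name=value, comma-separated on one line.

systolic_sum=344, bmi_count=6, systolic_sum2=61

[systolic_sum: systolic >= 116 OR ward IN ('ER', 'PED', 'ICU')]
patient=Farah: ✓ → 9
patient=Zane: ✓ → 3
patient=Diego: ✓ → 90
patient=Rosa: ✓ → 35
patient=Gus: ✗
patient=Omar: ✗
patient=Lena: ✓ → 84
patient=Kai: ✓ → 61
patient=Noor: ✓ → 62
patient=Priya: ✗
systolic_sum = 9 + 3 + 90 + 35 + 84 + 61 + 62 = 344
—
[bmi_count: bmi > 19 OR systolic < 105]
patient=Farah: ✓ → 1
patient=Zane: ✗
patient=Diego: ✗
patient=Rosa: ✗
patient=Gus: ✓ → 1
patient=Omar: ✓ → 1
patient=Lena: ✗
patient=Kai: ✓ → 1
patient=Noor: ✓ → 1
patient=Priya: ✓ → 1
bmi_count = COUNT(1, 1, 1, 1, 1, 1) = 6
—
[systolic_sum2: systolic BETWEEN 116 AND 170 AND bmi >= 36]
patient=Farah: ✗
patient=Zane: ✗
patient=Diego: ✗
patient=Rosa: ✗
patient=Gus: ✗
patient=Omar: ✗
patient=Lena: ✗
patient=Kai: ✓ → 61
patient=Noor: ✗
patient=Priya: ✗
systolic_sum2 = 61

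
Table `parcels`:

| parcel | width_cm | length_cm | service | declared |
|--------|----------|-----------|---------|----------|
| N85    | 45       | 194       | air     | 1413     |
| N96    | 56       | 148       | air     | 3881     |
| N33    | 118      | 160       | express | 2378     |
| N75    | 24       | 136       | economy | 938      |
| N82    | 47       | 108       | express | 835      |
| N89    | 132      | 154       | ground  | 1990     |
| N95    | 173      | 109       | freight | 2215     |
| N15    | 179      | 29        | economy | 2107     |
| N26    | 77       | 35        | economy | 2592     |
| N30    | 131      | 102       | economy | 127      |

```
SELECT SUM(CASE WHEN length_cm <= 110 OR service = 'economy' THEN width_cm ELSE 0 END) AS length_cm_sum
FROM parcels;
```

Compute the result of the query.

631

parcel=N85: ✗
parcel=N96: ✗
parcel=N33: ✗
parcel=N75: ✓ → 24
parcel=N82: ✓ → 47
parcel=N89: ✗
parcel=N95: ✓ → 173
parcel=N15: ✓ → 179
parcel=N26: ✓ → 77
parcel=N30: ✓ → 131
length_cm_sum = 24 + 47 + 173 + 179 + 77 + 131 = 631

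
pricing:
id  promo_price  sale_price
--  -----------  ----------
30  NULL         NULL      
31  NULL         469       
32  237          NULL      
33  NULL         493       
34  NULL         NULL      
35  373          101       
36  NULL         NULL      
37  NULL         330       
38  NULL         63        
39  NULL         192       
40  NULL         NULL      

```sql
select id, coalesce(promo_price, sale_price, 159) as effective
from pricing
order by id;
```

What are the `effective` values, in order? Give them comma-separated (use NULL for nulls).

159, 469, 237, 493, 159, 373, 159, 330, 63, 192, 159

id=30: promo_price=NULL, sale_price=NULL, → literal 159 → 159
id=31: promo_price=NULL, sale_price=469 → 469
id=32: promo_price=237 → 237
id=33: promo_price=NULL, sale_price=493 → 493
id=34: promo_price=NULL, sale_price=NULL, → literal 159 → 159
id=35: promo_price=373 → 373
id=36: promo_price=NULL, sale_price=NULL, → literal 159 → 159
id=37: promo_price=NULL, sale_price=330 → 330
id=38: promo_price=NULL, sale_price=63 → 63
id=39: promo_price=NULL, sale_price=192 → 192
id=40: promo_price=NULL, sale_price=NULL, → literal 159 → 159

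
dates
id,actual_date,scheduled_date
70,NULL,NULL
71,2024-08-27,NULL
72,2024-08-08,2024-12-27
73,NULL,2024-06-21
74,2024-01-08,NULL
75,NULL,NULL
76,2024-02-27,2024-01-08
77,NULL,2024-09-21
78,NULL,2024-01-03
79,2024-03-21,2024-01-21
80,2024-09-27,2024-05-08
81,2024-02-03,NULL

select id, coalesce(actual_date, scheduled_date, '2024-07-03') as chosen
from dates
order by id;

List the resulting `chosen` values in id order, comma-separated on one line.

id=70: actual_date=NULL, scheduled_date=NULL, → literal 2024-07-03 → 2024-07-03
id=71: actual_date=2024-08-27 → 2024-08-27
id=72: actual_date=2024-08-08 → 2024-08-08
id=73: actual_date=NULL, scheduled_date=2024-06-21 → 2024-06-21
id=74: actual_date=2024-01-08 → 2024-01-08
id=75: actual_date=NULL, scheduled_date=NULL, → literal 2024-07-03 → 2024-07-03
id=76: actual_date=2024-02-27 → 2024-02-27
id=77: actual_date=NULL, scheduled_date=2024-09-21 → 2024-09-21
id=78: actual_date=NULL, scheduled_date=2024-01-03 → 2024-01-03
id=79: actual_date=2024-03-21 → 2024-03-21
id=80: actual_date=2024-09-27 → 2024-09-27
id=81: actual_date=2024-02-03 → 2024-02-03

2024-07-03, 2024-08-27, 2024-08-08, 2024-06-21, 2024-01-08, 2024-07-03, 2024-02-27, 2024-09-21, 2024-01-03, 2024-03-21, 2024-09-27, 2024-02-03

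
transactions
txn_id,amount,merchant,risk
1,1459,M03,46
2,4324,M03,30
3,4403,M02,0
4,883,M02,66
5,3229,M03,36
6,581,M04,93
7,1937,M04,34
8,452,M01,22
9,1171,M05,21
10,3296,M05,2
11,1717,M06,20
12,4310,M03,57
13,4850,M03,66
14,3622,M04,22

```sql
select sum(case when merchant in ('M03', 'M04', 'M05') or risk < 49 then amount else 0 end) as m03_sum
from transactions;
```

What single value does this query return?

txn_id=1: ✓ → 1459
txn_id=2: ✓ → 4324
txn_id=3: ✓ → 4403
txn_id=4: ✗
txn_id=5: ✓ → 3229
txn_id=6: ✓ → 581
txn_id=7: ✓ → 1937
txn_id=8: ✓ → 452
txn_id=9: ✓ → 1171
txn_id=10: ✓ → 3296
txn_id=11: ✓ → 1717
txn_id=12: ✓ → 4310
txn_id=13: ✓ → 4850
txn_id=14: ✓ → 3622
m03_sum = 1459 + 4324 + 4403 + 3229 + 581 + 1937 + 452 + 1171 + 3296 + 1717 + 4310 + 4850 + 3622 = 35351

35351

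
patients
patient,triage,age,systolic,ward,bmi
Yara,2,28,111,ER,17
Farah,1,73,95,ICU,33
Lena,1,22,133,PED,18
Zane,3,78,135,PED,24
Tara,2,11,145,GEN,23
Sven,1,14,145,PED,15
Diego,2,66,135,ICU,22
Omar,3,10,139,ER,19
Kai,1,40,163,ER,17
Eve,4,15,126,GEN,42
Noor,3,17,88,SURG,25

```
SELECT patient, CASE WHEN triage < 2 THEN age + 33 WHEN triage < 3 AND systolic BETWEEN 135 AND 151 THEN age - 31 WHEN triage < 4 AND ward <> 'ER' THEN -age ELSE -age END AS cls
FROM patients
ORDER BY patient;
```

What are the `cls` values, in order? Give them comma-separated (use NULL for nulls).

patient=Diego: triage < 3 AND systolic BETWEEN 135 AND 151 → 35
patient=Eve: ELSE → -15
patient=Farah: triage < 2 → 106
patient=Kai: triage < 2 → 73
patient=Lena: triage < 2 → 55
patient=Noor: triage < 4 AND ward <> 'ER' → -17
patient=Omar: ELSE → -10
patient=Sven: triage < 2 → 47
patient=Tara: triage < 3 AND systolic BETWEEN 135 AND 151 → -20
patient=Yara: ELSE → -28
patient=Zane: triage < 4 AND ward <> 'ER' → -78

35, -15, 106, 73, 55, -17, -10, 47, -20, -28, -78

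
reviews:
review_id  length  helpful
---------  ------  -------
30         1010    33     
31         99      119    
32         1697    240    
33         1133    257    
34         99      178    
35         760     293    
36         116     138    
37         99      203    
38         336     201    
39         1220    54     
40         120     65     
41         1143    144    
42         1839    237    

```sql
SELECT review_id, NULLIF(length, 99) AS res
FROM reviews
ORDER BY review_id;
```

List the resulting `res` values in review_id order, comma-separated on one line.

review_id=30: length=1010 vs 99: differ → 1010
review_id=31: length=99 vs 99: equal → NULL
review_id=32: length=1697 vs 99: differ → 1697
review_id=33: length=1133 vs 99: differ → 1133
review_id=34: length=99 vs 99: equal → NULL
review_id=35: length=760 vs 99: differ → 760
review_id=36: length=116 vs 99: differ → 116
review_id=37: length=99 vs 99: equal → NULL
review_id=38: length=336 vs 99: differ → 336
review_id=39: length=1220 vs 99: differ → 1220
review_id=40: length=120 vs 99: differ → 120
review_id=41: length=1143 vs 99: differ → 1143
review_id=42: length=1839 vs 99: differ → 1839

1010, NULL, 1697, 1133, NULL, 760, 116, NULL, 336, 1220, 120, 1143, 1839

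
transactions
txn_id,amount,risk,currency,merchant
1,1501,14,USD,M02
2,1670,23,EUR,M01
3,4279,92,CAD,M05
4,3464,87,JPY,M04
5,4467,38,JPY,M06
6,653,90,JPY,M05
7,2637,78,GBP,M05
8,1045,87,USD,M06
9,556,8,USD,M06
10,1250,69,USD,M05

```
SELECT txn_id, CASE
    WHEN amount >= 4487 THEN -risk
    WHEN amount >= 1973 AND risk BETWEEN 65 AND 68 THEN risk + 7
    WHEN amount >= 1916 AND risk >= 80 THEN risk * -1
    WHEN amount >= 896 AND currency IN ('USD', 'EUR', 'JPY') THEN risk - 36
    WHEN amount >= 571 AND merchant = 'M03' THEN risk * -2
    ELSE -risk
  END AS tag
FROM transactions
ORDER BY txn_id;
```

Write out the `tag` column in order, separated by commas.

-22, -13, -92, -87, 2, -90, -78, 51, -8, 33

txn_id=1: amount >= 896 AND currency IN ('USD', 'EUR', 'JPY') → -22
txn_id=2: amount >= 896 AND currency IN ('USD', 'EUR', 'JPY') → -13
txn_id=3: amount >= 1916 AND risk >= 80 → -92
txn_id=4: amount >= 1916 AND risk >= 80 → -87
txn_id=5: amount >= 896 AND currency IN ('USD', 'EUR', 'JPY') → 2
txn_id=6: ELSE → -90
txn_id=7: ELSE → -78
txn_id=8: amount >= 896 AND currency IN ('USD', 'EUR', 'JPY') → 51
txn_id=9: ELSE → -8
txn_id=10: amount >= 896 AND currency IN ('USD', 'EUR', 'JPY') → 33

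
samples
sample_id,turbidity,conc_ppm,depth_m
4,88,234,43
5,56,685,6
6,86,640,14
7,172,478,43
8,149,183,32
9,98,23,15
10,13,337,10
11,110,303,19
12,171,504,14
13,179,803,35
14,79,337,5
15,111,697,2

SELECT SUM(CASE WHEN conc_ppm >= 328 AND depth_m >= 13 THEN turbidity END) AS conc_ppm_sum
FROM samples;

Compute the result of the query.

sample_id=4: ✗
sample_id=5: ✗
sample_id=6: ✓ → 86
sample_id=7: ✓ → 172
sample_id=8: ✗
sample_id=9: ✗
sample_id=10: ✗
sample_id=11: ✗
sample_id=12: ✓ → 171
sample_id=13: ✓ → 179
sample_id=14: ✗
sample_id=15: ✗
conc_ppm_sum = 86 + 172 + 171 + 179 = 608

608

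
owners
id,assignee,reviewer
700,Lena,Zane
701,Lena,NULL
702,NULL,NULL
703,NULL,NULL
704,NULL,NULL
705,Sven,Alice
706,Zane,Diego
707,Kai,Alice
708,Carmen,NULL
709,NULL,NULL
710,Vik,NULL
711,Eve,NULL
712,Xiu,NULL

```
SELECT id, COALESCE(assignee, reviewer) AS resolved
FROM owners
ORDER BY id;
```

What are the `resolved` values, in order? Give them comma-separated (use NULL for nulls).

Lena, Lena, NULL, NULL, NULL, Sven, Zane, Kai, Carmen, NULL, Vik, Eve, Xiu

id=700: assignee=Lena → Lena
id=701: assignee=Lena → Lena
id=702: assignee=NULL, reviewer=NULL (all NULL) → NULL
id=703: assignee=NULL, reviewer=NULL (all NULL) → NULL
id=704: assignee=NULL, reviewer=NULL (all NULL) → NULL
id=705: assignee=Sven → Sven
id=706: assignee=Zane → Zane
id=707: assignee=Kai → Kai
id=708: assignee=Carmen → Carmen
id=709: assignee=NULL, reviewer=NULL (all NULL) → NULL
id=710: assignee=Vik → Vik
id=711: assignee=Eve → Eve
id=712: assignee=Xiu → Xiu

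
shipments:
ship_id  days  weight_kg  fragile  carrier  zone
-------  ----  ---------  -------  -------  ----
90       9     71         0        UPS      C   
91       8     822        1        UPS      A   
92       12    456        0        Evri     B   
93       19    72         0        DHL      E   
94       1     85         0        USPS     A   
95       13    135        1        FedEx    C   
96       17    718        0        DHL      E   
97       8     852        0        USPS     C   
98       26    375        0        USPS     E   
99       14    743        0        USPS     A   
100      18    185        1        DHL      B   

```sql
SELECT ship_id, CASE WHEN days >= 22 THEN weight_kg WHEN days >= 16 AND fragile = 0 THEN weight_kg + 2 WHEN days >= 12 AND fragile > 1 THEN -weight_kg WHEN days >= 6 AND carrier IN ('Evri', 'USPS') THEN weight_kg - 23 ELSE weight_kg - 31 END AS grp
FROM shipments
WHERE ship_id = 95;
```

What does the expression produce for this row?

ship_id = 95: days=13, weight_kg=135, fragile=1, carrier=FedEx, zone=C.
days >= 22 → false
days >= 16 AND fragile = 0 → false
days >= 12 AND fragile > 1 → false
days >= 6 AND carrier IN ('Evri', 'USPS') → false
No prior WHEN matched → ELSE → 104

104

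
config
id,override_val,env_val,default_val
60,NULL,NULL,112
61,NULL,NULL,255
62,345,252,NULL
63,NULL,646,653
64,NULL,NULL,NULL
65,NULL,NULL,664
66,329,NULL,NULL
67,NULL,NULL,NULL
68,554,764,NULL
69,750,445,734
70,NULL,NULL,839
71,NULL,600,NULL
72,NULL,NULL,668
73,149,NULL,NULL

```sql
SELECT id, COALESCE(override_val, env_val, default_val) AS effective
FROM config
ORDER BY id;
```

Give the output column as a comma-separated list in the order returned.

112, 255, 345, 646, NULL, 664, 329, NULL, 554, 750, 839, 600, 668, 149

id=60: override_val=NULL, env_val=NULL, default_val=112 → 112
id=61: override_val=NULL, env_val=NULL, default_val=255 → 255
id=62: override_val=345 → 345
id=63: override_val=NULL, env_val=646 → 646
id=64: override_val=NULL, env_val=NULL, default_val=NULL (all NULL) → NULL
id=65: override_val=NULL, env_val=NULL, default_val=664 → 664
id=66: override_val=329 → 329
id=67: override_val=NULL, env_val=NULL, default_val=NULL (all NULL) → NULL
id=68: override_val=554 → 554
id=69: override_val=750 → 750
id=70: override_val=NULL, env_val=NULL, default_val=839 → 839
id=71: override_val=NULL, env_val=600 → 600
id=72: override_val=NULL, env_val=NULL, default_val=668 → 668
id=73: override_val=149 → 149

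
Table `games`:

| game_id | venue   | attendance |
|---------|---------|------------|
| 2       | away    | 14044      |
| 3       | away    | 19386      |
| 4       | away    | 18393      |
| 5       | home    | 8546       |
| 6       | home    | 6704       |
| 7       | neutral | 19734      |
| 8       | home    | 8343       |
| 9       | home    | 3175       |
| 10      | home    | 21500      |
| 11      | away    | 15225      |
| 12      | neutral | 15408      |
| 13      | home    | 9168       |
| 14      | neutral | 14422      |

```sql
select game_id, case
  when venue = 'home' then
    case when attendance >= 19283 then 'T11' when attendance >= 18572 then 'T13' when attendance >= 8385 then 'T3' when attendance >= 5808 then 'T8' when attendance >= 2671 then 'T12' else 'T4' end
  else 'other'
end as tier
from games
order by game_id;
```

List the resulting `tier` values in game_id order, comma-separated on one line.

other, other, other, T3, T8, other, T8, T12, T11, other, other, T3, other

game_id=2: venue='away' → outer ELSE → other
game_id=3: venue='away' → outer ELSE → other
game_id=4: venue='away' → outer ELSE → other
game_id=5: venue='home' → inner[attendance >= 8385] → T3
game_id=6: venue='home' → inner[attendance >= 5808] → T8
game_id=7: venue='neutral' → outer ELSE → other
game_id=8: venue='home' → inner[attendance >= 5808] → T8
game_id=9: venue='home' → inner[attendance >= 2671] → T12
game_id=10: venue='home' → inner[attendance >= 19283] → T11
game_id=11: venue='away' → outer ELSE → other
game_id=12: venue='neutral' → outer ELSE → other
game_id=13: venue='home' → inner[attendance >= 8385] → T3
game_id=14: venue='neutral' → outer ELSE → other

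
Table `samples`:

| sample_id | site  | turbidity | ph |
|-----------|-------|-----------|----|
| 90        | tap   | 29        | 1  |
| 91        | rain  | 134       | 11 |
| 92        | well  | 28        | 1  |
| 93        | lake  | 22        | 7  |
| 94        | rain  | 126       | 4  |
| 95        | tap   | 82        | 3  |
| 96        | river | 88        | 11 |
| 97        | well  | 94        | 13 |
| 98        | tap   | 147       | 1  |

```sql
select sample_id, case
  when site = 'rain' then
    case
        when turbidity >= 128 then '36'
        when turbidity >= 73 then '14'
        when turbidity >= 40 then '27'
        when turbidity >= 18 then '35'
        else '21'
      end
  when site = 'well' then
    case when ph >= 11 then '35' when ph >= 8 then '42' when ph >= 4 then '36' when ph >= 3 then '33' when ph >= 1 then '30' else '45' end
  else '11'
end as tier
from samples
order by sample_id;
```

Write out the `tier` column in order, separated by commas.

sample_id=90: site='tap' → outer ELSE → 11
sample_id=91: site='rain' → inner[turbidity >= 128] → 36
sample_id=92: site='well' → inner[ph >= 1] → 30
sample_id=93: site='lake' → outer ELSE → 11
sample_id=94: site='rain' → inner[turbidity >= 73] → 14
sample_id=95: site='tap' → outer ELSE → 11
sample_id=96: site='river' → outer ELSE → 11
sample_id=97: site='well' → inner[ph >= 11] → 35
sample_id=98: site='tap' → outer ELSE → 11

11, 36, 30, 11, 14, 11, 11, 35, 11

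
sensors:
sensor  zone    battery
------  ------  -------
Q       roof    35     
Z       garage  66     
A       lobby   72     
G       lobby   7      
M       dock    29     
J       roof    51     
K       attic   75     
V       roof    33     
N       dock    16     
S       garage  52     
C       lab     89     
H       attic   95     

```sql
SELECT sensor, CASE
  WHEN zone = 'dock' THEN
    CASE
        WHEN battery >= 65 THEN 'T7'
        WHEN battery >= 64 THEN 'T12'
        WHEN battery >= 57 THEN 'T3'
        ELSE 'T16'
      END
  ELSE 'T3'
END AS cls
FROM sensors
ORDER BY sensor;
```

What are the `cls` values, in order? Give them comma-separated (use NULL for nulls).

sensor=A: zone='lobby' → outer ELSE → T3
sensor=C: zone='lab' → outer ELSE → T3
sensor=G: zone='lobby' → outer ELSE → T3
sensor=H: zone='attic' → outer ELSE → T3
sensor=J: zone='roof' → outer ELSE → T3
sensor=K: zone='attic' → outer ELSE → T3
sensor=M: zone='dock' → inner[ELSE] → T16
sensor=N: zone='dock' → inner[ELSE] → T16
sensor=Q: zone='roof' → outer ELSE → T3
sensor=S: zone='garage' → outer ELSE → T3
sensor=V: zone='roof' → outer ELSE → T3
sensor=Z: zone='garage' → outer ELSE → T3

T3, T3, T3, T3, T3, T3, T16, T16, T3, T3, T3, T3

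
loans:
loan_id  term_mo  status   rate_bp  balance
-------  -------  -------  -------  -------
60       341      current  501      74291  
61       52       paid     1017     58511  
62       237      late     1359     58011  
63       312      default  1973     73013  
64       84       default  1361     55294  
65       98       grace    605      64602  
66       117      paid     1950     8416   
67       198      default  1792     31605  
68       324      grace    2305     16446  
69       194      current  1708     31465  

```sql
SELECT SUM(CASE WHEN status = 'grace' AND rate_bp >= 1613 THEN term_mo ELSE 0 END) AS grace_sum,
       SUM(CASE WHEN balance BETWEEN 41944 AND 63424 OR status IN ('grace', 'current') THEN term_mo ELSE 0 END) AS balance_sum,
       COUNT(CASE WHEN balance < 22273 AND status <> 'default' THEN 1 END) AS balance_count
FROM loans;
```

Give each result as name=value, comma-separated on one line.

grace_sum=324, balance_sum=1330, balance_count=2

[grace_sum: status = 'grace' AND rate_bp >= 1613]
loan_id=60: ✗
loan_id=61: ✗
loan_id=62: ✗
loan_id=63: ✗
loan_id=64: ✗
loan_id=65: ✗
loan_id=66: ✗
loan_id=67: ✗
loan_id=68: ✓ → 324
loan_id=69: ✗
grace_sum = 324
—
[balance_sum: balance BETWEEN 41944 AND 63424 OR status IN ('grace', 'current')]
loan_id=60: ✓ → 341
loan_id=61: ✓ → 52
loan_id=62: ✓ → 237
loan_id=63: ✗
loan_id=64: ✓ → 84
loan_id=65: ✓ → 98
loan_id=66: ✗
loan_id=67: ✗
loan_id=68: ✓ → 324
loan_id=69: ✓ → 194
balance_sum = 341 + 52 + 237 + 84 + 98 + 324 + 194 = 1330
—
[balance_count: balance < 22273 AND status <> 'default']
loan_id=60: ✗
loan_id=61: ✗
loan_id=62: ✗
loan_id=63: ✗
loan_id=64: ✗
loan_id=65: ✗
loan_id=66: ✓ → 1
loan_id=67: ✗
loan_id=68: ✓ → 1
loan_id=69: ✗
balance_count = COUNT(1, 1) = 2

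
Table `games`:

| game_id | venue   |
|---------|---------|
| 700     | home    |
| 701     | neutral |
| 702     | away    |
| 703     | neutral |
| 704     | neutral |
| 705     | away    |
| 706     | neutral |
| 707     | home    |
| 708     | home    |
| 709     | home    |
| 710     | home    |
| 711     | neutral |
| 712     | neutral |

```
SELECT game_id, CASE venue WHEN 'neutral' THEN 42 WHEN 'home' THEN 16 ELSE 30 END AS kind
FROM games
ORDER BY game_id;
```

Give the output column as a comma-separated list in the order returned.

game_id=700: venue='home' → 16
game_id=701: venue='neutral' → 42
game_id=702: ELSE → 30
game_id=703: venue='neutral' → 42
game_id=704: venue='neutral' → 42
game_id=705: ELSE → 30
game_id=706: venue='neutral' → 42
game_id=707: venue='home' → 16
game_id=708: venue='home' → 16
game_id=709: venue='home' → 16
game_id=710: venue='home' → 16
game_id=711: venue='neutral' → 42
game_id=712: venue='neutral' → 42

16, 42, 30, 42, 42, 30, 42, 16, 16, 16, 16, 42, 42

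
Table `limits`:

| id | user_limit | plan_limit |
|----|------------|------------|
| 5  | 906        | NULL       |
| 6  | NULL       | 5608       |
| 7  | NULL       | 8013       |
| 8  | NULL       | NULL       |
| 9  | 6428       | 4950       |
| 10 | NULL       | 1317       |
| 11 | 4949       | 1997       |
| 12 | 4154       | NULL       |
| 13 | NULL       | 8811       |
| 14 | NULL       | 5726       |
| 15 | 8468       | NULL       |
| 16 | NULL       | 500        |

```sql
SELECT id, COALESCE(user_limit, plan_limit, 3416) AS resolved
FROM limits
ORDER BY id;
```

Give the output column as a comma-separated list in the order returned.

906, 5608, 8013, 3416, 6428, 1317, 4949, 4154, 8811, 5726, 8468, 500

id=5: user_limit=906 → 906
id=6: user_limit=NULL, plan_limit=5608 → 5608
id=7: user_limit=NULL, plan_limit=8013 → 8013
id=8: user_limit=NULL, plan_limit=NULL, → literal 3416 → 3416
id=9: user_limit=6428 → 6428
id=10: user_limit=NULL, plan_limit=1317 → 1317
id=11: user_limit=4949 → 4949
id=12: user_limit=4154 → 4154
id=13: user_limit=NULL, plan_limit=8811 → 8811
id=14: user_limit=NULL, plan_limit=5726 → 5726
id=15: user_limit=8468 → 8468
id=16: user_limit=NULL, plan_limit=500 → 500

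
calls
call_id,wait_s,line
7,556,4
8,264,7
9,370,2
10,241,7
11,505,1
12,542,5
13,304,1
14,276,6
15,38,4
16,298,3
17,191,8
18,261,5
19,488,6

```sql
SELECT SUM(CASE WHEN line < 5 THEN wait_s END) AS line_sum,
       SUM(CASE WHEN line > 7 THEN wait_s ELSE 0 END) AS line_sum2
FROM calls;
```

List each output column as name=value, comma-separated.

[line_sum: line < 5]
call_id=7: ✓ → 556
call_id=8: ✗
call_id=9: ✓ → 370
call_id=10: ✗
call_id=11: ✓ → 505
call_id=12: ✗
call_id=13: ✓ → 304
call_id=14: ✗
call_id=15: ✓ → 38
call_id=16: ✓ → 298
call_id=17: ✗
call_id=18: ✗
call_id=19: ✗
line_sum = 556 + 370 + 505 + 304 + 38 + 298 = 2071
—
[line_sum2: line > 7]
call_id=7: ✗
call_id=8: ✗
call_id=9: ✗
call_id=10: ✗
call_id=11: ✗
call_id=12: ✗
call_id=13: ✗
call_id=14: ✗
call_id=15: ✗
call_id=16: ✗
call_id=17: ✓ → 191
call_id=18: ✗
call_id=19: ✗
line_sum2 = 191

line_sum=2071, line_sum2=191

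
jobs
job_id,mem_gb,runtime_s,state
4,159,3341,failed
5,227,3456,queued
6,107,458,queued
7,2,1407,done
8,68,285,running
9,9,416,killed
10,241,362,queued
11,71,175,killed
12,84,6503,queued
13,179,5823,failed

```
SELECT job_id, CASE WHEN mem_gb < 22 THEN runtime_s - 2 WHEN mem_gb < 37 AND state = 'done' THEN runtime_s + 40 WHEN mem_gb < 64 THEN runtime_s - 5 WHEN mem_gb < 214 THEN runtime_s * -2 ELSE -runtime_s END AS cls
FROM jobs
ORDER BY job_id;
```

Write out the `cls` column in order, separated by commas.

-6682, -3456, -916, 1405, -570, 414, -362, -350, -13006, -11646

job_id=4: mem_gb < 214 → -6682
job_id=5: ELSE → -3456
job_id=6: mem_gb < 214 → -916
job_id=7: mem_gb < 22 → 1405
job_id=8: mem_gb < 214 → -570
job_id=9: mem_gb < 22 → 414
job_id=10: ELSE → -362
job_id=11: mem_gb < 214 → -350
job_id=12: mem_gb < 214 → -13006
job_id=13: mem_gb < 214 → -11646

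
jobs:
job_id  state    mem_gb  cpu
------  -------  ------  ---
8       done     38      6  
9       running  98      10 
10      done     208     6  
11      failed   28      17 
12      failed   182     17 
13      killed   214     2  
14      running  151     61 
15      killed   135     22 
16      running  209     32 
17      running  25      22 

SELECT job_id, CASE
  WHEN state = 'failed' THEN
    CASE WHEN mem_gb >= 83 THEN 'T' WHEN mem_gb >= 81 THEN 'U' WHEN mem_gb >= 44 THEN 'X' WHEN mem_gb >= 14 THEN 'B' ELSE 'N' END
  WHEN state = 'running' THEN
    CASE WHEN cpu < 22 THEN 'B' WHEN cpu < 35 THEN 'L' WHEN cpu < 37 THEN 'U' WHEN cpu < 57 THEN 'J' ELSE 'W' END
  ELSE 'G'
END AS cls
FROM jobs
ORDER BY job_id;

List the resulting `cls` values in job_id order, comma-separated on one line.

G, B, G, B, T, G, W, G, L, L

job_id=8: state='done' → outer ELSE → G
job_id=9: state='running' → inner[cpu < 22] → B
job_id=10: state='done' → outer ELSE → G
job_id=11: state='failed' → inner[mem_gb >= 14] → B
job_id=12: state='failed' → inner[mem_gb >= 83] → T
job_id=13: state='killed' → outer ELSE → G
job_id=14: state='running' → inner[ELSE] → W
job_id=15: state='killed' → outer ELSE → G
job_id=16: state='running' → inner[cpu < 35] → L
job_id=17: state='running' → inner[cpu < 35] → L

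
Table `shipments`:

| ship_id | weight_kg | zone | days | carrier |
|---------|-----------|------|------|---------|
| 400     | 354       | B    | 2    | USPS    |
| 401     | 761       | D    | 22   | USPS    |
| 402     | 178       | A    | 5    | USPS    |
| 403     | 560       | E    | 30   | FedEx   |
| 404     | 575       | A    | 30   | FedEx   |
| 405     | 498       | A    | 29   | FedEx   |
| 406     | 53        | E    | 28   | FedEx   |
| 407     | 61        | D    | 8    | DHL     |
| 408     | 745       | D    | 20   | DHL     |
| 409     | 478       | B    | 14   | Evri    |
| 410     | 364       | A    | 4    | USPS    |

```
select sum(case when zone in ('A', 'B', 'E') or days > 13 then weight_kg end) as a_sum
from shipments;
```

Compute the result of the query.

4566

ship_id=400: ✓ → 354
ship_id=401: ✓ → 761
ship_id=402: ✓ → 178
ship_id=403: ✓ → 560
ship_id=404: ✓ → 575
ship_id=405: ✓ → 498
ship_id=406: ✓ → 53
ship_id=407: ✗
ship_id=408: ✓ → 745
ship_id=409: ✓ → 478
ship_id=410: ✓ → 364
a_sum = 354 + 761 + 178 + 560 + 575 + 498 + 53 + 745 + 478 + 364 = 4566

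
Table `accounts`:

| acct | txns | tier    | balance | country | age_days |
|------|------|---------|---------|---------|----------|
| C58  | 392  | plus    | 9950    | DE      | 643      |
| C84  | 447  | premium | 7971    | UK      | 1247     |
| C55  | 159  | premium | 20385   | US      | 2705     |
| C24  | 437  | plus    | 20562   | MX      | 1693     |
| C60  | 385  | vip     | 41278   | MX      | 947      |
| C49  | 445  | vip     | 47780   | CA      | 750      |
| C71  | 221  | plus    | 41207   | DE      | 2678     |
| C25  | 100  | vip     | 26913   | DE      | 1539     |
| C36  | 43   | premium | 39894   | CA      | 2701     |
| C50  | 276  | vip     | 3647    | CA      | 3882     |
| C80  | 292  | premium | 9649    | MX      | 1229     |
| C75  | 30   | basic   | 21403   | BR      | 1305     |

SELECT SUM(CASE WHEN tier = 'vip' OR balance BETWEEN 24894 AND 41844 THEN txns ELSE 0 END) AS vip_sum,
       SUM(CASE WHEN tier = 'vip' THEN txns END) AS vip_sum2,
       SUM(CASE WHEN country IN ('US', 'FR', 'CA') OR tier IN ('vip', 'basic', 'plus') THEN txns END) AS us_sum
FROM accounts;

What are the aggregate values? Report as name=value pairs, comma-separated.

[vip_sum: tier = 'vip' OR balance BETWEEN 24894 AND 41844]
acct=C58: ✗
acct=C84: ✗
acct=C55: ✗
acct=C24: ✗
acct=C60: ✓ → 385
acct=C49: ✓ → 445
acct=C71: ✓ → 221
acct=C25: ✓ → 100
acct=C36: ✓ → 43
acct=C50: ✓ → 276
acct=C80: ✗
acct=C75: ✗
vip_sum = 385 + 445 + 221 + 100 + 43 + 276 = 1470
—
[vip_sum2: tier = 'vip']
acct=C58: ✗
acct=C84: ✗
acct=C55: ✗
acct=C24: ✗
acct=C60: ✓ → 385
acct=C49: ✓ → 445
acct=C71: ✗
acct=C25: ✓ → 100
acct=C36: ✗
acct=C50: ✓ → 276
acct=C80: ✗
acct=C75: ✗
vip_sum2 = 385 + 445 + 100 + 276 = 1206
—
[us_sum: country IN ('US', 'FR', 'CA') OR tier IN ('vip', 'basic', 'plus')]
acct=C58: ✓ → 392
acct=C84: ✗
acct=C55: ✓ → 159
acct=C24: ✓ → 437
acct=C60: ✓ → 385
acct=C49: ✓ → 445
acct=C71: ✓ → 221
acct=C25: ✓ → 100
acct=C36: ✓ → 43
acct=C50: ✓ → 276
acct=C80: ✗
acct=C75: ✓ → 30
us_sum = 392 + 159 + 437 + 385 + 445 + 221 + 100 + 43 + 276 + 30 = 2488

vip_sum=1470, vip_sum2=1206, us_sum=2488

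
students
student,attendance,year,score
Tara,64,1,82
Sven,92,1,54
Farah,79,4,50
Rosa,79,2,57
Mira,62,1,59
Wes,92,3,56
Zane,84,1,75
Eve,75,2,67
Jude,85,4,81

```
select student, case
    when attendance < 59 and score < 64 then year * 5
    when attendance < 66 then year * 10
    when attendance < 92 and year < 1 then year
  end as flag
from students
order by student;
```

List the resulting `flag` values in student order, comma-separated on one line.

student=Eve: (no match → NULL) → NULL
student=Farah: (no match → NULL) → NULL
student=Jude: (no match → NULL) → NULL
student=Mira: attendance < 66 → 10
student=Rosa: (no match → NULL) → NULL
student=Sven: (no match → NULL) → NULL
student=Tara: attendance < 66 → 10
student=Wes: (no match → NULL) → NULL
student=Zane: (no match → NULL) → NULL

NULL, NULL, NULL, 10, NULL, NULL, 10, NULL, NULL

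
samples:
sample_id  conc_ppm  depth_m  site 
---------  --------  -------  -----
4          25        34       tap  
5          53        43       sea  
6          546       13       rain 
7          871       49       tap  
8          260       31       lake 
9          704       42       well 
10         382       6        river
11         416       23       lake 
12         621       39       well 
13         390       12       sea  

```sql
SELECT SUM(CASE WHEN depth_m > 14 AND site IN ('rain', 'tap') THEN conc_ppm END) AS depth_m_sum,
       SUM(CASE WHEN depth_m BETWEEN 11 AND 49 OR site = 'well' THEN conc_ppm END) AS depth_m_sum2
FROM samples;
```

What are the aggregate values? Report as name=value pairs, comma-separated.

depth_m_sum=896, depth_m_sum2=3886

[depth_m_sum: depth_m > 14 AND site IN ('rain', 'tap')]
sample_id=4: ✓ → 25
sample_id=5: ✗
sample_id=6: ✗
sample_id=7: ✓ → 871
sample_id=8: ✗
sample_id=9: ✗
sample_id=10: ✗
sample_id=11: ✗
sample_id=12: ✗
sample_id=13: ✗
depth_m_sum = 25 + 871 = 896
—
[depth_m_sum2: depth_m BETWEEN 11 AND 49 OR site = 'well']
sample_id=4: ✓ → 25
sample_id=5: ✓ → 53
sample_id=6: ✓ → 546
sample_id=7: ✓ → 871
sample_id=8: ✓ → 260
sample_id=9: ✓ → 704
sample_id=10: ✗
sample_id=11: ✓ → 416
sample_id=12: ✓ → 621
sample_id=13: ✓ → 390
depth_m_sum2 = 25 + 53 + 546 + 871 + 260 + 704 + 416 + 621 + 390 = 3886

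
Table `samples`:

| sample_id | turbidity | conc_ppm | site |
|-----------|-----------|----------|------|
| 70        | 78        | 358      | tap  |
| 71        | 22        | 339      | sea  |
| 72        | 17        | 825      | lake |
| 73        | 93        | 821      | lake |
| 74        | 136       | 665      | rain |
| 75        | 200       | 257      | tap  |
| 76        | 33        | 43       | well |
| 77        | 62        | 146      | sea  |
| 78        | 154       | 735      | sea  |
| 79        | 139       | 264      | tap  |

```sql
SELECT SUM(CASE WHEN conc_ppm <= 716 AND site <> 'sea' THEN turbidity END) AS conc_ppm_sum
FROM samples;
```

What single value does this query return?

sample_id=70: ✓ → 78
sample_id=71: ✗
sample_id=72: ✗
sample_id=73: ✗
sample_id=74: ✓ → 136
sample_id=75: ✓ → 200
sample_id=76: ✓ → 33
sample_id=77: ✗
sample_id=78: ✗
sample_id=79: ✓ → 139
conc_ppm_sum = 78 + 136 + 200 + 33 + 139 = 586

586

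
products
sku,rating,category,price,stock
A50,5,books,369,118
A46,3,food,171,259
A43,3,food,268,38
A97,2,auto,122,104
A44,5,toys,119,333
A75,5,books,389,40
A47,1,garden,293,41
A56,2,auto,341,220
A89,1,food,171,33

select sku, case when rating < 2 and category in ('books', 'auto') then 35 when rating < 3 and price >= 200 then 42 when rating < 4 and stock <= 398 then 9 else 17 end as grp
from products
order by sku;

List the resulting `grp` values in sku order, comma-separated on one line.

sku=A43: rating < 4 and stock <= 398 → 9
sku=A44: ELSE → 17
sku=A46: rating < 4 and stock <= 398 → 9
sku=A47: rating < 3 and price >= 200 → 42
sku=A50: ELSE → 17
sku=A56: rating < 3 and price >= 200 → 42
sku=A75: ELSE → 17
sku=A89: rating < 4 and stock <= 398 → 9
sku=A97: rating < 4 and stock <= 398 → 9

9, 17, 9, 42, 17, 42, 17, 9, 9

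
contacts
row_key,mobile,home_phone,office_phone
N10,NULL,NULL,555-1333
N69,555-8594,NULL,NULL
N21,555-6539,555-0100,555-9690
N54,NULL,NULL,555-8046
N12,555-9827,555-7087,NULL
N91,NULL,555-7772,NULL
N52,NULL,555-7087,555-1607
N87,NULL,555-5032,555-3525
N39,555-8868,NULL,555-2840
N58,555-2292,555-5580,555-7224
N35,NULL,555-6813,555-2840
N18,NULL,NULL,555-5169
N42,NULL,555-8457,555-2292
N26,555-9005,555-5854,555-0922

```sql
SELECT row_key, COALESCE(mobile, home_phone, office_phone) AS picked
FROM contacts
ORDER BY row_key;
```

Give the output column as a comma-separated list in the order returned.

row_key=N10: mobile=NULL, home_phone=NULL, office_phone=555-1333 → 555-1333
row_key=N12: mobile=555-9827 → 555-9827
row_key=N18: mobile=NULL, home_phone=NULL, office_phone=555-5169 → 555-5169
row_key=N21: mobile=555-6539 → 555-6539
row_key=N26: mobile=555-9005 → 555-9005
row_key=N35: mobile=NULL, home_phone=555-6813 → 555-6813
row_key=N39: mobile=555-8868 → 555-8868
row_key=N42: mobile=NULL, home_phone=555-8457 → 555-8457
row_key=N52: mobile=NULL, home_phone=555-7087 → 555-7087
row_key=N54: mobile=NULL, home_phone=NULL, office_phone=555-8046 → 555-8046
row_key=N58: mobile=555-2292 → 555-2292
row_key=N69: mobile=555-8594 → 555-8594
row_key=N87: mobile=NULL, home_phone=555-5032 → 555-5032
row_key=N91: mobile=NULL, home_phone=555-7772 → 555-7772

555-1333, 555-9827, 555-5169, 555-6539, 555-9005, 555-6813, 555-8868, 555-8457, 555-7087, 555-8046, 555-2292, 555-8594, 555-5032, 555-7772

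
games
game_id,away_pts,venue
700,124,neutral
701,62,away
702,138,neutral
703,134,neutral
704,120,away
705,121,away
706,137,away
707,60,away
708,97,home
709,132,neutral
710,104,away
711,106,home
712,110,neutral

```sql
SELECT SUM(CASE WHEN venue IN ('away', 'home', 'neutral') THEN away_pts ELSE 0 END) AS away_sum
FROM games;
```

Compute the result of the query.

game_id=700: ✓ → 124
game_id=701: ✓ → 62
game_id=702: ✓ → 138
game_id=703: ✓ → 134
game_id=704: ✓ → 120
game_id=705: ✓ → 121
game_id=706: ✓ → 137
game_id=707: ✓ → 60
game_id=708: ✓ → 97
game_id=709: ✓ → 132
game_id=710: ✓ → 104
game_id=711: ✓ → 106
game_id=712: ✓ → 110
away_sum = 124 + 62 + 138 + 134 + 120 + 121 + 137 + 60 + 97 + 132 + 104 + 106 + 110 = 1445

1445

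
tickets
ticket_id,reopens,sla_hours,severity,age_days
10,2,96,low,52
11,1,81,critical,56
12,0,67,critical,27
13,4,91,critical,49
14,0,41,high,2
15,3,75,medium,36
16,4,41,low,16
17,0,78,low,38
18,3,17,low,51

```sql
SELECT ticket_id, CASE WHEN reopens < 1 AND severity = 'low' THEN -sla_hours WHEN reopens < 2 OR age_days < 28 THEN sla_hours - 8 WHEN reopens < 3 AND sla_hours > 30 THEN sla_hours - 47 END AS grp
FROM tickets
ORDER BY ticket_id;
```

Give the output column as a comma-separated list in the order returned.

ticket_id=10: reopens < 3 AND sla_hours > 30 → 49
ticket_id=11: reopens < 2 OR age_days < 28 → 73
ticket_id=12: reopens < 2 OR age_days < 28 → 59
ticket_id=13: (no match → NULL) → NULL
ticket_id=14: reopens < 2 OR age_days < 28 → 33
ticket_id=15: (no match → NULL) → NULL
ticket_id=16: reopens < 2 OR age_days < 28 → 33
ticket_id=17: reopens < 1 AND severity = 'low' → -78
ticket_id=18: (no match → NULL) → NULL

49, 73, 59, NULL, 33, NULL, 33, -78, NULL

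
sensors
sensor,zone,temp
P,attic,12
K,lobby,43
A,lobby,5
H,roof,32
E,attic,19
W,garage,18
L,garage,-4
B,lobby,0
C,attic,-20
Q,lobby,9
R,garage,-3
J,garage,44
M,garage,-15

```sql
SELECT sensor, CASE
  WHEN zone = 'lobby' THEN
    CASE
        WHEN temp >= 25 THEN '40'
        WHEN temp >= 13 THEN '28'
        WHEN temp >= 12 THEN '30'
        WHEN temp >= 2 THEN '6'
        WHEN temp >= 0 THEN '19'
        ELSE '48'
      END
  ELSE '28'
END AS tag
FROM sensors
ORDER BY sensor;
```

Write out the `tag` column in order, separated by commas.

sensor=A: zone='lobby' → inner[temp >= 2] → 6
sensor=B: zone='lobby' → inner[temp >= 0] → 19
sensor=C: zone='attic' → outer ELSE → 28
sensor=E: zone='attic' → outer ELSE → 28
sensor=H: zone='roof' → outer ELSE → 28
sensor=J: zone='garage' → outer ELSE → 28
sensor=K: zone='lobby' → inner[temp >= 25] → 40
sensor=L: zone='garage' → outer ELSE → 28
sensor=M: zone='garage' → outer ELSE → 28
sensor=P: zone='attic' → outer ELSE → 28
sensor=Q: zone='lobby' → inner[temp >= 2] → 6
sensor=R: zone='garage' → outer ELSE → 28
sensor=W: zone='garage' → outer ELSE → 28

6, 19, 28, 28, 28, 28, 40, 28, 28, 28, 6, 28, 28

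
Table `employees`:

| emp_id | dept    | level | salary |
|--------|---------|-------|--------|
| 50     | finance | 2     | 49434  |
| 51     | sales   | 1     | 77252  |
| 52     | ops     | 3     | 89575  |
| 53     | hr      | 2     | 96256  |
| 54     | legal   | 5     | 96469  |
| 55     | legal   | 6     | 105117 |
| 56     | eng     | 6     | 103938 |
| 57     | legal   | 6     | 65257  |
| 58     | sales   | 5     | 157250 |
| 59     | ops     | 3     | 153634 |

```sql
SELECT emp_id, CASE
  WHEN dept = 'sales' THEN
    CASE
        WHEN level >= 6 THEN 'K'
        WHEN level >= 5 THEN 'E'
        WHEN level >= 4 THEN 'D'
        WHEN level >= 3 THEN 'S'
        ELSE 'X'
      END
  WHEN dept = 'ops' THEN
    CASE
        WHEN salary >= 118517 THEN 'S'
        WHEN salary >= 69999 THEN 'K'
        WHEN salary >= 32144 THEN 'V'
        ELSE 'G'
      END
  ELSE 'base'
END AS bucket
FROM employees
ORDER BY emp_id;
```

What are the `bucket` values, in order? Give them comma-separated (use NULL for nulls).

base, X, K, base, base, base, base, base, E, S

emp_id=50: dept='finance' → outer ELSE → base
emp_id=51: dept='sales' → inner[ELSE] → X
emp_id=52: dept='ops' → inner[salary >= 69999] → K
emp_id=53: dept='hr' → outer ELSE → base
emp_id=54: dept='legal' → outer ELSE → base
emp_id=55: dept='legal' → outer ELSE → base
emp_id=56: dept='eng' → outer ELSE → base
emp_id=57: dept='legal' → outer ELSE → base
emp_id=58: dept='sales' → inner[level >= 5] → E
emp_id=59: dept='ops' → inner[salary >= 118517] → S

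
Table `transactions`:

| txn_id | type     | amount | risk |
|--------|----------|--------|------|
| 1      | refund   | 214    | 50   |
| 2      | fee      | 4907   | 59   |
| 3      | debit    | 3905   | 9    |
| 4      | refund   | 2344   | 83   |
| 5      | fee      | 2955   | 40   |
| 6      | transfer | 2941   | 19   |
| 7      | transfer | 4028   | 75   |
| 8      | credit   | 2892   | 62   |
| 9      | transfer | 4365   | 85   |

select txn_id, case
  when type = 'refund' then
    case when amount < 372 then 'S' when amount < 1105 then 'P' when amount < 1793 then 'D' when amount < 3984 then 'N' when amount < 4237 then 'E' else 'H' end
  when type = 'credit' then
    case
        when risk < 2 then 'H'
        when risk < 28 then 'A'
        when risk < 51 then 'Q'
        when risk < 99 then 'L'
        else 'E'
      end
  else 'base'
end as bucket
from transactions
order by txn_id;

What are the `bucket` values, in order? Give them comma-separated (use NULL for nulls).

S, base, base, N, base, base, base, L, base

txn_id=1: type='refund' → inner[amount < 372] → S
txn_id=2: type='fee' → outer ELSE → base
txn_id=3: type='debit' → outer ELSE → base
txn_id=4: type='refund' → inner[amount < 3984] → N
txn_id=5: type='fee' → outer ELSE → base
txn_id=6: type='transfer' → outer ELSE → base
txn_id=7: type='transfer' → outer ELSE → base
txn_id=8: type='credit' → inner[risk < 99] → L
txn_id=9: type='transfer' → outer ELSE → base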